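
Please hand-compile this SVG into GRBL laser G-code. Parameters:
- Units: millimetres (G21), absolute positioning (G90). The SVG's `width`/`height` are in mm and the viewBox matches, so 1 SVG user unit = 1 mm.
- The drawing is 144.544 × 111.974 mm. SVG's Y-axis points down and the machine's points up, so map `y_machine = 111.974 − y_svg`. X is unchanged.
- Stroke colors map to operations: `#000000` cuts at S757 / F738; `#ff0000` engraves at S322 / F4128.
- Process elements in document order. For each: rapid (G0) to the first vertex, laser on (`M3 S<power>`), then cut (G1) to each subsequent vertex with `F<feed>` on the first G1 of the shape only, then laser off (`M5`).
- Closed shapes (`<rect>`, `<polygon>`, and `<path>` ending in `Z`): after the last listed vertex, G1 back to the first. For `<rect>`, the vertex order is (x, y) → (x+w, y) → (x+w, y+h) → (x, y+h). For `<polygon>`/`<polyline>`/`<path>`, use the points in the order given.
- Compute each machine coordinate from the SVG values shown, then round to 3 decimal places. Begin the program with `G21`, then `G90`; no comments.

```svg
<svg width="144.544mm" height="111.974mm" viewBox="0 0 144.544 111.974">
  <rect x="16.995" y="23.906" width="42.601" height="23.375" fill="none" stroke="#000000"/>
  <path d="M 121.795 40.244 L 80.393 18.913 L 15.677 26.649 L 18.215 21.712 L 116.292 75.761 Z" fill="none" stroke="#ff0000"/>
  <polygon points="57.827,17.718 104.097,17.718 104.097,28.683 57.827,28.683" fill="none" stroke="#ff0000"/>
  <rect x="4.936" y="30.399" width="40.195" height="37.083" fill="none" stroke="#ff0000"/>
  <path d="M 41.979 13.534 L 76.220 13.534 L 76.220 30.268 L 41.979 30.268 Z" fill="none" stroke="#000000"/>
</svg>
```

G21
G90
G0 X16.995 Y88.068
M3 S757
G1 X59.596 Y88.068 F738
G1 X59.596 Y64.693
G1 X16.995 Y64.693
G1 X16.995 Y88.068
M5
G0 X121.795 Y71.730
M3 S322
G1 X80.393 Y93.061 F4128
G1 X15.677 Y85.325
G1 X18.215 Y90.262
G1 X116.292 Y36.213
G1 X121.795 Y71.730
M5
G0 X57.827 Y94.256
M3 S322
G1 X104.097 Y94.256 F4128
G1 X104.097 Y83.291
G1 X57.827 Y83.291
G1 X57.827 Y94.256
M5
G0 X4.936 Y81.575
M3 S322
G1 X45.131 Y81.575 F4128
G1 X45.131 Y44.492
G1 X4.936 Y44.492
G1 X4.936 Y81.575
M5
G0 X41.979 Y98.440
M3 S757
G1 X76.220 Y98.440 F738
G1 X76.220 Y81.706
G1 X41.979 Y81.706
G1 X41.979 Y98.440
M5

Since the viewBox matches the mm dimensions, user units are millimetres directly. The only transform is the Y-flip y_m = 111.974 − y_svg.

Shape 1 is a rectangle drawn with `<rect>`. Its stroke #000000 means cut at S757, F738. After flipping Y the toolpath is (16.995,88.068) → (59.596,88.068) → (59.596,64.693) → (16.995,64.693) → (16.995,88.068), returning to the start.

Shape 2 is a closed polygon drawn with `<path>`. Its stroke #ff0000 means engrave at S322, F4128. After flipping Y the toolpath is (121.795,71.730) → (80.393,93.061) → (15.677,85.325) → (18.215,90.262) → (116.292,36.213) → (121.795,71.730), returning to the start.

Shape 3 is a rectangle drawn with `<polygon>`. Its stroke #ff0000 means engrave at S322, F4128. After flipping Y the toolpath is (57.827,94.256) → (104.097,94.256) → (104.097,83.291) → (57.827,83.291) → (57.827,94.256), returning to the start.

Shape 4 is a rectangle drawn with `<rect>`. Its stroke #ff0000 means engrave at S322, F4128. After flipping Y the toolpath is (4.936,81.575) → (45.131,81.575) → (45.131,44.492) → (4.936,44.492) → (4.936,81.575), returning to the start.

Shape 5 is a rectangle drawn with `<path>`. Its stroke #000000 means cut at S757, F738. After flipping Y the toolpath is (41.979,98.440) → (76.220,98.440) → (76.220,81.706) → (41.979,81.706) → (41.979,98.440), returning to the start.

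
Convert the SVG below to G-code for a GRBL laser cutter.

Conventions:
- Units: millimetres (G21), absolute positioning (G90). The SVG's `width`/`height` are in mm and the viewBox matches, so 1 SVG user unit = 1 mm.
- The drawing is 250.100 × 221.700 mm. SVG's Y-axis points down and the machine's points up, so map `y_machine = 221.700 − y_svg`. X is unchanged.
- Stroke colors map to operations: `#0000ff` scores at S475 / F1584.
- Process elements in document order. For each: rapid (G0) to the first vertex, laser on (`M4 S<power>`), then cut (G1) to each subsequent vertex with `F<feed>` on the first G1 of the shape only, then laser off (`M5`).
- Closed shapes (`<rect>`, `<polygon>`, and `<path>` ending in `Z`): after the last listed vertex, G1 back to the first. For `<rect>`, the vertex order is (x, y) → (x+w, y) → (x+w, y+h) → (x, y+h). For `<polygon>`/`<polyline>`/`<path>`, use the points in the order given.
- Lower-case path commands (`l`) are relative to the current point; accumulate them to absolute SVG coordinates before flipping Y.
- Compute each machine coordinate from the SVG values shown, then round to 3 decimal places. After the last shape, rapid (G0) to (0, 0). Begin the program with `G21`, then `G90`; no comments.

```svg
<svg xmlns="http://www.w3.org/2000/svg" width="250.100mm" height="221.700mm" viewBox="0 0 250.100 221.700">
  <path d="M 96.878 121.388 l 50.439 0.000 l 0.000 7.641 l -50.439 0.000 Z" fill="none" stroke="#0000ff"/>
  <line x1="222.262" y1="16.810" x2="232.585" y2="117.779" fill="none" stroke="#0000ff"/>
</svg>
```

Since the viewBox matches the mm dimensions, user units are millimetres directly. The only transform is the Y-flip y_m = 221.700 − y_svg.

Shape 1 is a rectangle drawn with `<path>`. Its stroke #0000ff means score at S475, F1584. After flipping Y the toolpath is (96.878,100.312) → (147.317,100.312) → (147.317,92.671) → (96.878,92.671) → (96.878,100.312), returning to the start.

Shape 2 is a line segment drawn with `<line>`. Its stroke #0000ff means score at S475, F1584. After flipping Y the toolpath is (222.262,204.890) → (232.585,103.921).

G21
G90
G0 X96.878 Y100.312
M4 S475
G1 X147.317 Y100.312 F1584
G1 X147.317 Y92.671
G1 X96.878 Y92.671
G1 X96.878 Y100.312
M5
G0 X222.262 Y204.890
M4 S475
G1 X232.585 Y103.921 F1584
M5
G0 X0.000 Y0.000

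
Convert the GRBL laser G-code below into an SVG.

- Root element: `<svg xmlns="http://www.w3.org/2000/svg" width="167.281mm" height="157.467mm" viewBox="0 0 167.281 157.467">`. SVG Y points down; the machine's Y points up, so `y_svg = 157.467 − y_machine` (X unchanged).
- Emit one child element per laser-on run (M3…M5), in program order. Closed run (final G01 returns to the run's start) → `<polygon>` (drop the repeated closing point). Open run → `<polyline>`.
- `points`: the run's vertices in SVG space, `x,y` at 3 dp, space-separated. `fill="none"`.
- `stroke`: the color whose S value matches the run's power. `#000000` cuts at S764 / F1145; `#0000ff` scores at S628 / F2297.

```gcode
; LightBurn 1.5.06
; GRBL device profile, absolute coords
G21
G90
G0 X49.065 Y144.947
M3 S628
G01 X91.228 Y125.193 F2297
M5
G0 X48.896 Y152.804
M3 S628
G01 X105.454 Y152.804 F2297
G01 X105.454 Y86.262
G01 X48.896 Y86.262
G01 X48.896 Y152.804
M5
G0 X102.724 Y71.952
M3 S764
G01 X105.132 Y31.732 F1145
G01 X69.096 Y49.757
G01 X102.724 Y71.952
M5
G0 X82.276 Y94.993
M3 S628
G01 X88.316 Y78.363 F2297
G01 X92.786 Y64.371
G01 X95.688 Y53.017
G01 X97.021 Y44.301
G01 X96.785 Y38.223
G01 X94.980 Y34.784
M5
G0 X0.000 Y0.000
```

<svg xmlns="http://www.w3.org/2000/svg" width="167.281mm" height="157.467mm" viewBox="0 0 167.281 157.467">
  <polyline points="49.065,12.520 91.228,32.274" fill="none" stroke="#0000ff"/>
  <polygon points="48.896,4.663 105.454,4.663 105.454,71.205 48.896,71.205" fill="none" stroke="#0000ff"/>
  <polygon points="102.724,85.515 105.132,125.735 69.096,107.710" fill="none" stroke="#000000"/>
  <polyline points="82.276,62.474 88.316,79.104 92.786,93.096 95.688,104.450 97.021,113.166 96.785,119.244 94.980,122.683" fill="none" stroke="#0000ff"/>
</svg>

Machine Y-up, SVG Y-down with viewBox height 157.467, so y_svg = 157.467 − y_machine; X carries over.

Run 1: S628 ⇒ score layer `#0000ff`. The run is open, so emit a `<polyline>` with points (Y-flipped): 49.065,12.520 91.228,32.274.

Run 2: S628 ⇒ score layer `#0000ff`. The run returns to its start, so emit a `<polygon>` with points (Y-flipped): 48.896,4.663 105.454,4.663 105.454,71.205 48.896,71.205.

Run 3: power S764 maps to stroke `#000000` (cut). The run returns to its start, so emit a `<polygon>` with points (Y-flipped): 102.724,85.515 105.132,125.735 69.096,107.710.

Run 4: the run's S628 means `#0000ff` (score). The run is open, so emit a `<polyline>` with points (Y-flipped): 82.276,62.474 88.316,79.104 92.786,93.096 95.688,104.450 97.021,113.166 96.785,119.244 94.980,122.683.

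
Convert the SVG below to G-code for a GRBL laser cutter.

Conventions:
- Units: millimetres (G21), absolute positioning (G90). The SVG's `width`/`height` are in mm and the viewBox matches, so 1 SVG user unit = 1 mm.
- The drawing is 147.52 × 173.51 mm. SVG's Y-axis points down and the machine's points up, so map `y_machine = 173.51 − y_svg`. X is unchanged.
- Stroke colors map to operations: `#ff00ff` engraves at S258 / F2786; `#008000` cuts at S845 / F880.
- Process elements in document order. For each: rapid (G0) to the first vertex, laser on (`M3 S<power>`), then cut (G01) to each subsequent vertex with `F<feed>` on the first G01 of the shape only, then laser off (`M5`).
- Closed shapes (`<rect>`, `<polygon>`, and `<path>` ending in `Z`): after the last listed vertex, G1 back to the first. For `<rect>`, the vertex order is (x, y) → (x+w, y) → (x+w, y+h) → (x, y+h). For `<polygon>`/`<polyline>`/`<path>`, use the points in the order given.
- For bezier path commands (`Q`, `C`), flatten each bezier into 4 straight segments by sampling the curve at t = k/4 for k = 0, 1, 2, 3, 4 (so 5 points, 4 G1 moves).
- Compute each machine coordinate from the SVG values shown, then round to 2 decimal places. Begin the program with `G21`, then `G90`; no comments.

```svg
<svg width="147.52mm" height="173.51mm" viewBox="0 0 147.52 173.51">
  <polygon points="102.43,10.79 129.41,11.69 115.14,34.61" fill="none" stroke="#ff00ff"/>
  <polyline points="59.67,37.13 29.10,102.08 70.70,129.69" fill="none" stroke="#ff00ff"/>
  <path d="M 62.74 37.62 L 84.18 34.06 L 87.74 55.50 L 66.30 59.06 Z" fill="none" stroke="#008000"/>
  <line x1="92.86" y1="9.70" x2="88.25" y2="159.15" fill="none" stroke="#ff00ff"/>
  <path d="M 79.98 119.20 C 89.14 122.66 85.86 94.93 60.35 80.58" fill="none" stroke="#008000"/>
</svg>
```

G21
G90
G0 X102.43 Y162.72
M3 S258
G01 X129.41 Y161.82 F2786
G01 X115.14 Y138.90
G01 X102.43 Y162.72
M5
G0 X59.67 Y136.38
M3 S258
G01 X29.10 Y71.43 F2786
G01 X70.70 Y43.82
M5
G0 X62.74 Y135.89
M3 S845
G01 X84.18 Y139.45 F880
G01 X87.74 Y118.01
G01 X66.30 Y114.45
G01 X62.74 Y135.89
M5
G0 X92.86 Y163.81
M3 S258
G01 X88.25 Y14.36 F2786
M5
G0 X79.98 Y54.31
M3 S845
G01 X84.36 Y56.87 F880
G01 X83.17 Y66.94
G01 X75.47 Y80.36
G01 X60.35 Y92.93
M5

Since the viewBox matches the mm dimensions, user units are millimetres directly. The only transform is the Y-flip y_m = 173.51 − y_svg.

Shape 1 is a regular polygon drawn with `<polygon>`. Its stroke #ff00ff means engrave at S258, F2786. After flipping Y the toolpath is (102.43,162.72) → (129.41,161.82) → (115.14,138.90) → (102.43,162.72), returning to the start.

Shape 2 is a open polyline drawn with `<polyline>`. Its stroke #ff00ff means engrave at S258, F2786. After flipping Y the toolpath is (59.67,136.38) → (29.10,71.43) → (70.70,43.82).

Shape 3 is a regular polygon drawn with `<path>`. Its stroke #008000 means cut at S845, F880. After flipping Y the toolpath is (62.74,135.89) → (84.18,139.45) → (87.74,118.01) → (66.30,114.45) → (62.74,135.89), returning to the start.

Shape 4 is a line segment drawn with `<line>`. Its stroke #ff00ff means engrave at S258, F2786. After flipping Y the toolpath is (92.86,163.81) → (88.25,14.36).

Shape 5 is a cubic bezier drawn with `<path>`. Its stroke #008000 means cut at S845, F880. After flipping Y the toolpath is (79.98,54.31) → (84.36,56.87) → (83.17,66.94) → (75.47,80.36) → (60.35,92.93).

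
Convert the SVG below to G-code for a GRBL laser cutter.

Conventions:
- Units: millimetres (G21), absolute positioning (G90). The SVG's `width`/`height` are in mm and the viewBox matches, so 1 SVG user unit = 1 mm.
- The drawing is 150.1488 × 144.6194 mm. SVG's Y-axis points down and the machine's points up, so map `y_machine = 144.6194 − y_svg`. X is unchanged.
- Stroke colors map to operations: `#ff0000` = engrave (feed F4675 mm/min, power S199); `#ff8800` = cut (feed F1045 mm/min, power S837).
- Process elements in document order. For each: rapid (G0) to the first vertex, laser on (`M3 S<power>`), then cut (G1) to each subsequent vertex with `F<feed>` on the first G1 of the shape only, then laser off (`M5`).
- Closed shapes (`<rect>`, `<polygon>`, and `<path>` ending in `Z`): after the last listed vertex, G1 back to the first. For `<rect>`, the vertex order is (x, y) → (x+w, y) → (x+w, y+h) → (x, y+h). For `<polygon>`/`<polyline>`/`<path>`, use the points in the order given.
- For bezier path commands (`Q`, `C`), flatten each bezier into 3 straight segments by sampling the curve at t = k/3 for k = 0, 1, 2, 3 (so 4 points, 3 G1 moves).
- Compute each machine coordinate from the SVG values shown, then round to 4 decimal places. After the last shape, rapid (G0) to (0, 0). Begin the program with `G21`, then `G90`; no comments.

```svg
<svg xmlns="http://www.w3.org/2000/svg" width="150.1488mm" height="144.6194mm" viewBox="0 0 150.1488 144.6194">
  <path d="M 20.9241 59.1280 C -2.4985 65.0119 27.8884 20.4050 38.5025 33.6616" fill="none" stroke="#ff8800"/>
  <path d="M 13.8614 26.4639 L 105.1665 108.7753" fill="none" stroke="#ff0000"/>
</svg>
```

G21
G90
G0 X20.9241 Y85.4914
M3 S837
G1 X12.7127 Y92.4246 F1045
G1 X24.0227 Y108.9397
G1 X38.5025 Y110.9578
M5
G0 X13.8614 Y118.1555
M3 S199
G1 X105.1665 Y35.8441 F4675
M5
G0 X0.0000 Y0.0000

1 u = 1 mm; y_m = 144.6194 − y.

[1] `<path>` cubic bezier, #ff8800→cut S837 F1045: (20.9241,85.4914) → (12.7127,92.4246) → (24.0227,108.9397) → (38.5025,110.9578)

[2] `<path>` line segment, #ff0000→engrave S199 F4675: (13.8614,118.1555) → (105.1665,35.8441)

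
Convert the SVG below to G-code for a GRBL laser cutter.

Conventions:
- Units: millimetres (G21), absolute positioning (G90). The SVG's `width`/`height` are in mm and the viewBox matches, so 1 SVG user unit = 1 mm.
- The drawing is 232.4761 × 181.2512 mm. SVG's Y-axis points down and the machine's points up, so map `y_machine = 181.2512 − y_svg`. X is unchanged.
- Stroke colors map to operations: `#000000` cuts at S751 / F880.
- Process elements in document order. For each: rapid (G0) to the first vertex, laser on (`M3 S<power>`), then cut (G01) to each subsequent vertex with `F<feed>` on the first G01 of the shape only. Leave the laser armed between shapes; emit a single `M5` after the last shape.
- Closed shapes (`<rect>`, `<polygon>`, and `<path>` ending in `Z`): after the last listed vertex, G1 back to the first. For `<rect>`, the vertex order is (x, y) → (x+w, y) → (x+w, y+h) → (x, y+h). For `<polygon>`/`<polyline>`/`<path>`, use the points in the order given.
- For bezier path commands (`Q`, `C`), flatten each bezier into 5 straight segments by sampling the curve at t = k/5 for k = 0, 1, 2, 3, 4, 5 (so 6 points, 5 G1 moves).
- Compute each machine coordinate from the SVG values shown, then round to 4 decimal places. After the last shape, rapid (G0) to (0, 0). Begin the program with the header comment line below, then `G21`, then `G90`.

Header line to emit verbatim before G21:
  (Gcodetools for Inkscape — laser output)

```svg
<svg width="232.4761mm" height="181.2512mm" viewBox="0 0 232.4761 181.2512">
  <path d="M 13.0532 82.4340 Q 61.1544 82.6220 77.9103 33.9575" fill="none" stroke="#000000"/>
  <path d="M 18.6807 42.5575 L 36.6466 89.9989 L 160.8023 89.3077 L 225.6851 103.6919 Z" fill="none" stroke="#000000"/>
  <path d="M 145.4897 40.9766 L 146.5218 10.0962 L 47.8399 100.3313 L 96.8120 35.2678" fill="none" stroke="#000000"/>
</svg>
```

Since the viewBox matches the mm dimensions, user units are millimetres directly. The only transform is the Y-flip y_m = 181.2512 − y_svg.

Shape 1 is a quadratic bezier drawn with `<path>`. Its stroke #000000 means cut at S751, F880. After flipping Y the toolpath is (13.0532,98.8172) → (31.0399,100.6961) → (46.5189,106.4832) → (59.4903,116.1785) → (69.9541,129.7820) → (77.9103,147.2937).

Shape 2 is a closed polygon drawn with `<path>`. Its stroke #000000 means cut at S751, F880. After flipping Y the toolpath is (18.6807,138.6937) → (36.6466,91.2523) → (160.8023,91.9435) → (225.6851,77.5593) → (18.6807,138.6937), returning to the start.

Shape 3 is a open polyline drawn with `<path>`. Its stroke #000000 means cut at S751, F880. After flipping Y the toolpath is (145.4897,140.2746) → (146.5218,171.1550) → (47.8399,80.9199) → (96.8120,145.9834).

(Gcodetools for Inkscape — laser output)
G21
G90
G0 X13.0532 Y98.8172
M3 S751
G01 X31.0399 Y100.6961 F880
G01 X46.5189 Y106.4832
G01 X59.4903 Y116.1785
G01 X69.9541 Y129.7820
G01 X77.9103 Y147.2937
G0 X18.6807 Y138.6937
M3 S751
G01 X36.6466 Y91.2523 F880
G01 X160.8023 Y91.9435
G01 X225.6851 Y77.5593
G01 X18.6807 Y138.6937
G0 X145.4897 Y140.2746
M3 S751
G01 X146.5218 Y171.1550 F880
G01 X47.8399 Y80.9199
G01 X96.8120 Y145.9834
M5
G0 X0.0000 Y0.0000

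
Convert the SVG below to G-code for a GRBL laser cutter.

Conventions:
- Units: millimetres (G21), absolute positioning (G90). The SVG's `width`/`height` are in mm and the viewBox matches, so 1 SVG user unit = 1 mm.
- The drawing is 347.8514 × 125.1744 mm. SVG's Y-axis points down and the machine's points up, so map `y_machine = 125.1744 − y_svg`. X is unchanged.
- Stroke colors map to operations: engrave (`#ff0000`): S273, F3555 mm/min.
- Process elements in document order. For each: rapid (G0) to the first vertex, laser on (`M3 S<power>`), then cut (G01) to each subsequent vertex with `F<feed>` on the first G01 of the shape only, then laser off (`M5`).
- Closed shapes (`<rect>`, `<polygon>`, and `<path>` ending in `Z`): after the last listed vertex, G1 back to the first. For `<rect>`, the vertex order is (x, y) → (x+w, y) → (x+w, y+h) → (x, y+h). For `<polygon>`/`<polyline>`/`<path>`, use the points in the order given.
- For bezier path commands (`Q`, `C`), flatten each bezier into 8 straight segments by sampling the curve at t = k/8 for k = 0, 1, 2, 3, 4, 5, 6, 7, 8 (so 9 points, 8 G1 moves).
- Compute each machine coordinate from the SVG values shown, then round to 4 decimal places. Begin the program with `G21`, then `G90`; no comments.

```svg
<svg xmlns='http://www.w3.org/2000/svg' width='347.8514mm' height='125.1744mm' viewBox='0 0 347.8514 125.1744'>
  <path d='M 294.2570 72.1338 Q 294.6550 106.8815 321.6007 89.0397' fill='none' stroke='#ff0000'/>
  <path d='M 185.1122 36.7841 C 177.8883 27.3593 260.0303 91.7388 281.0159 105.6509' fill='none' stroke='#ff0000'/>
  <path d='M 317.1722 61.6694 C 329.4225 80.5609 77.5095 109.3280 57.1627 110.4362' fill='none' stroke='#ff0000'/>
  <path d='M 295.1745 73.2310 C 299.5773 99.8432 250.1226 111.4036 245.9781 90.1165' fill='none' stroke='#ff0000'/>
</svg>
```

G21
G90
G0 X294.2570 Y53.0406
M3 S273
G01 X294.7713 Y45.1754 F3555
G01 X296.1152 Y38.9536
G01 X298.2888 Y34.3752
G01 X301.2919 Y31.4403
G01 X305.1247 Y30.1487
G01 X309.7871 Y30.5006
G01 X315.2791 Y32.4960
G01 X321.6007 Y36.1347
M5
G0 X185.1122 Y88.3903
M3 S273
G01 X186.2983 Y88.7077 F3555
G01 X194.0985 Y83.5623
G01 X206.7489 Y74.4104
G01 X222.4855 Y62.7082
G01 X239.5444 Y49.9122
G01 X256.1618 Y37.4785
G01 X270.5736 Y26.8635
G01 X281.0159 Y19.5235
M5
G0 X317.1722 Y63.5050
M3 S273
G01 X310.3516 Y56.0311 F3555
G01 X284.5751 Y48.0712
G01 X245.6519 Y40.0652
G01 X199.3914 Y32.4529
G01 X151.6029 Y25.6742
G01 X108.0957 Y20.1689
G01 X74.6792 Y16.3770
G01 X57.1627 Y14.7382
M5
G0 X295.1745 Y51.9434
M3 S273
G01 X294.4947 Y42.7041 F3555
G01 X289.9278 Y35.0845
G01 X282.6361 Y29.2931
G01 X273.7815 Y25.5384
G01 X264.5264 Y24.0290
G01 X256.0326 Y24.9734
G01 X249.4625 Y28.5802
G01 X245.9781 Y35.0579
M5

viewBox `0 0 347.8514 125.1744` with mm width/height → 1 unit = 1 mm. Flip: y_m = 125.1744 − y_svg.

**Shape 1** — `<path>` quadratic bezier, stroke `#ff0000` → engrave (S273, F3555). Control points (SVG): P0=(294.2570,72.1338), P1=(294.6550,106.8815), P2=(321.6007,89.0397); sampled at t=k/8. Machine vertices: (294.2570,53.0406) → (294.7713,45.1754) → (296.1152,38.9536) → (298.2888,34.3752) → (301.2919,31.4403) → (305.1247,30.1487) → (309.7871,30.5006) → (315.2791,32.4960) → (321.6007,36.1347). Open path.

**Shape 2** — `<path>` cubic bezier, stroke `#ff0000` → engrave (S273, F3555). Control points (SVG): P0=(185.1122,36.7841), P1=(177.8883,27.3593), P2=(260.0303,91.7388), P3=(281.0159,105.6509); sampled at t=k/8. Machine vertices: (185.1122,88.3903) → (186.2983,88.7077) → (194.0985,83.5623) → (206.7489,74.4104) → (222.4855,62.7082) → (239.5444,49.9122) → (256.1618,37.4785) → (270.5736,26.8635) → (281.0159,19.5235). Open path.

**Shape 3** — `<path>` cubic bezier, stroke `#ff0000` → engrave (S273, F3555). Control points (SVG): P0=(317.1722,61.6694), P1=(329.4225,80.5609), P2=(77.5095,109.3280), P3=(57.1627,110.4362); sampled at t=k/8. Machine vertices: (317.1722,63.5050) → (310.3516,56.0311) → (284.5751,48.0712) → (245.6519,40.0652) → (199.3914,32.4529) → (151.6029,25.6742) → (108.0957,20.1689) → (74.6792,16.3770) → (57.1627,14.7382). Open path.

**Shape 4** — `<path>` cubic bezier, stroke `#ff0000` → engrave (S273, F3555). Control points (SVG): P0=(295.1745,73.2310), P1=(299.5773,99.8432), P2=(250.1226,111.4036), P3=(245.9781,90.1165); sampled at t=k/8. Machine vertices: (295.1745,51.9434) → (294.4947,42.7041) → (289.9278,35.0845) → (282.6361,29.2931) → (273.7815,25.5384) → (264.5264,24.0290) → (256.0326,24.9734) → (249.4625,28.5802) → (245.9781,35.0579). Open path.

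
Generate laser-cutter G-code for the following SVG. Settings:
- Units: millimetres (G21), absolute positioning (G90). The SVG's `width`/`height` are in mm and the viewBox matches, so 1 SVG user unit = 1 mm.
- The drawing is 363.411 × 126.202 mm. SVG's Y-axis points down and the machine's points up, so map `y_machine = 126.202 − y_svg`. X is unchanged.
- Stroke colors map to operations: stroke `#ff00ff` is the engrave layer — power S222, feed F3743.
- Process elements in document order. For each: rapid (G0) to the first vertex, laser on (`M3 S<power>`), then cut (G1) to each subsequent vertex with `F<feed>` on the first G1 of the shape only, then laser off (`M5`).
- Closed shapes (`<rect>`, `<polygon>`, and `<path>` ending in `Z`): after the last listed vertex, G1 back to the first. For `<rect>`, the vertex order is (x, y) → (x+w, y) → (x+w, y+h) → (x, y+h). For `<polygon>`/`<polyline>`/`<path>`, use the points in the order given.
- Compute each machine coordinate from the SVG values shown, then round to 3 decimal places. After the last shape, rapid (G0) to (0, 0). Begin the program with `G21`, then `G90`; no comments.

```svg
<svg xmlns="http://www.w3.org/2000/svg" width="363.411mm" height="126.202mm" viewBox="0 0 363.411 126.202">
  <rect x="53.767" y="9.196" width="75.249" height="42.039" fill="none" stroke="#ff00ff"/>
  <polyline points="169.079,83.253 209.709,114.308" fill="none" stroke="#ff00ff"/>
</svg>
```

G21
G90
G0 X53.767 Y117.006
M3 S222
G1 X129.016 Y117.006 F3743
G1 X129.016 Y74.967
G1 X53.767 Y74.967
G1 X53.767 Y117.006
M5
G0 X169.079 Y42.949
M3 S222
G1 X209.709 Y11.894 F3743
M5
G0 X0.000 Y0.000

1 u = 1 mm; y_m = 126.202 − y.

[1] `<rect>` rectangle, #ff00ff→engrave S222 F3743: (53.767,117.006) → (129.016,117.006) → (129.016,74.967) → (53.767,74.967) → (53.767,117.006) (closed)

[2] `<polyline>` line segment, #ff00ff→engrave S222 F3743: (169.079,42.949) → (209.709,11.894)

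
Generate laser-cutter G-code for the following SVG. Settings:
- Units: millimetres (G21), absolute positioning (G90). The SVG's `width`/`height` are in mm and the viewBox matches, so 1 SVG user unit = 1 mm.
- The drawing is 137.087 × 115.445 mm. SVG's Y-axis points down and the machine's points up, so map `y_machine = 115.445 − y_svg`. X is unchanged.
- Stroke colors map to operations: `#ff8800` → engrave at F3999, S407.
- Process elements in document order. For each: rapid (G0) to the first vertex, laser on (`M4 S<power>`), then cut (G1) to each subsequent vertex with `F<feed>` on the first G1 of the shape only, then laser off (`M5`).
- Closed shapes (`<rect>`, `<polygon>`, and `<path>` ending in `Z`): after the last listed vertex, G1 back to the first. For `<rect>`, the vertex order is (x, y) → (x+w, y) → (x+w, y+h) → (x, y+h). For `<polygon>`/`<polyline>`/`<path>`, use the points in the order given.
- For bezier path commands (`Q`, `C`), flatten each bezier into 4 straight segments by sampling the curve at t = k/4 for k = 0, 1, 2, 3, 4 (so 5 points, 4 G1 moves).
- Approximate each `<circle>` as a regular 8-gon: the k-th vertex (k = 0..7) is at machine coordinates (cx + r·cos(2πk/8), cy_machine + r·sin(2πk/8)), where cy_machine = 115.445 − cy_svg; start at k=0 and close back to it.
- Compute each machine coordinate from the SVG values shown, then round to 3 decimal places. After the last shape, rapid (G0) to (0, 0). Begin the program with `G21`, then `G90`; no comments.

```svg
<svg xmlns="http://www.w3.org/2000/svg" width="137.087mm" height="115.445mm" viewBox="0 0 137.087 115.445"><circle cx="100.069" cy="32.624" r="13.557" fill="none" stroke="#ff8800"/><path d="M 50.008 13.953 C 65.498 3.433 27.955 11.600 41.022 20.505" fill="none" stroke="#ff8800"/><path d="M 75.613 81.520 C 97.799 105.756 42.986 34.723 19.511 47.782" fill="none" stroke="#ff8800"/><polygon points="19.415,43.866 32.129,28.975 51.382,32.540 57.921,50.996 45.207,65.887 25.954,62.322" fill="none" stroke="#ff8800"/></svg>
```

1 u = 1 mm; y_m = 115.445 − y.

[1] `<circle>` circle, #ff8800→engrave S407 F3999: (113.626,82.821) → (109.655,92.407) → (100.069,96.378) → (90.483,92.407) → (86.512,82.821) → (90.483,73.235) → (100.069,69.264) → (109.655,73.235) → (113.626,82.821) (closed)

[2] `<path>` cubic bezier, #ff8800→engrave S407 F3999: (50.008,101.492) → (53.301,106.159) → (46.424,105.500) → (39.092,101.200) → (41.022,94.940)

[3] `<path>` cubic bezier, #ff8800→engrave S407 F3999: (75.613,33.925) → (79.508,30.808) → (64.685,46.603) → (41.300,64.493) → (19.511,67.663)

[4] `<polygon>` regular polygon, #ff8800→engrave S407 F3999: (19.415,71.579) → (32.129,86.470) → (51.382,82.905) → (57.921,64.449) → (45.207,49.558) → (25.954,53.123) → (19.415,71.579) (closed)

G21
G90
G0 X113.626 Y82.821
M4 S407
G1 X109.655 Y92.407 F3999
G1 X100.069 Y96.378
G1 X90.483 Y92.407
G1 X86.512 Y82.821
G1 X90.483 Y73.235
G1 X100.069 Y69.264
G1 X109.655 Y73.235
G1 X113.626 Y82.821
M5
G0 X50.008 Y101.492
M4 S407
G1 X53.301 Y106.159 F3999
G1 X46.424 Y105.500
G1 X39.092 Y101.200
G1 X41.022 Y94.940
M5
G0 X75.613 Y33.925
M4 S407
G1 X79.508 Y30.808 F3999
G1 X64.685 Y46.603
G1 X41.300 Y64.493
G1 X19.511 Y67.663
M5
G0 X19.415 Y71.579
M4 S407
G1 X32.129 Y86.470 F3999
G1 X51.382 Y82.905
G1 X57.921 Y64.449
G1 X45.207 Y49.558
G1 X25.954 Y53.123
G1 X19.415 Y71.579
M5
G0 X0.000 Y0.000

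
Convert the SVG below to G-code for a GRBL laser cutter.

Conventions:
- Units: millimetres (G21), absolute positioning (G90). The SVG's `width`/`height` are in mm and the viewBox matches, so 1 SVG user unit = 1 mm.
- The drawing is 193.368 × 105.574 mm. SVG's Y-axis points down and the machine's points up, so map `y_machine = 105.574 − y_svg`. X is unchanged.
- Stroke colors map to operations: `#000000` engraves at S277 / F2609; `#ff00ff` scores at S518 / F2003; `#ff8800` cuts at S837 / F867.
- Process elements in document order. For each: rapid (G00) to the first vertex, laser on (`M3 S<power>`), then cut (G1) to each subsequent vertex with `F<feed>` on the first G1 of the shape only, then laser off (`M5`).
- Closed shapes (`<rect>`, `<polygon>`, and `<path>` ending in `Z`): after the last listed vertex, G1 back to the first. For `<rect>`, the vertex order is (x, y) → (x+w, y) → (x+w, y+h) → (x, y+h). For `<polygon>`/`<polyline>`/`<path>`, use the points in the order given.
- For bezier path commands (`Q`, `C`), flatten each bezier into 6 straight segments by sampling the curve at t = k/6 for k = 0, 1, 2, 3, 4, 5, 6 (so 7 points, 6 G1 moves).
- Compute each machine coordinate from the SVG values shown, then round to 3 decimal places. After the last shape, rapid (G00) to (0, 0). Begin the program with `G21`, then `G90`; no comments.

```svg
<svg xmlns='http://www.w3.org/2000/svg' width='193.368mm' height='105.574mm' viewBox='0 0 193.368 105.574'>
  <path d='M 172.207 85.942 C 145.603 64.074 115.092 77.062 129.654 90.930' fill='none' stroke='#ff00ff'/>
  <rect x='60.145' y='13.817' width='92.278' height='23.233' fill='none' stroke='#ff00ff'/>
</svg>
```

viewBox `0 0 193.368 105.574` with mm width/height → 1 unit = 1 mm. Flip: y_m = 105.574 − y_svg.

**Shape 1** — `<path>` cubic bezier, stroke `#ff00ff` → score (S518, F2003). Control points (SVG): P0=(172.207,85.942), P1=(145.603,64.074), P2=(115.092,77.062), P3=(129.654,90.930); sampled at t=k/6. Machine vertices: (172.207,19.632) → (158.806,27.819) → (146.115,31.140) → (135.493,30.539) → (128.302,26.960) → (125.902,21.347) → (129.654,14.644). Open path.

**Shape 2** — `<rect>` rectangle, stroke `#ff00ff` → score (S518, F2003). Machine vertices: (60.145,91.757) → (152.423,91.757) → (152.423,68.524) → (60.145,68.524) → (60.145,91.757). Closed: final G1 returns to the first vertex.

G21
G90
G00 X172.207 Y19.632
M3 S518
G1 X158.806 Y27.819 F2003
G1 X146.115 Y31.140
G1 X135.493 Y30.539
G1 X128.302 Y26.960
G1 X125.902 Y21.347
G1 X129.654 Y14.644
M5
G00 X60.145 Y91.757
M3 S518
G1 X152.423 Y91.757 F2003
G1 X152.423 Y68.524
G1 X60.145 Y68.524
G1 X60.145 Y91.757
M5
G00 X0.000 Y0.000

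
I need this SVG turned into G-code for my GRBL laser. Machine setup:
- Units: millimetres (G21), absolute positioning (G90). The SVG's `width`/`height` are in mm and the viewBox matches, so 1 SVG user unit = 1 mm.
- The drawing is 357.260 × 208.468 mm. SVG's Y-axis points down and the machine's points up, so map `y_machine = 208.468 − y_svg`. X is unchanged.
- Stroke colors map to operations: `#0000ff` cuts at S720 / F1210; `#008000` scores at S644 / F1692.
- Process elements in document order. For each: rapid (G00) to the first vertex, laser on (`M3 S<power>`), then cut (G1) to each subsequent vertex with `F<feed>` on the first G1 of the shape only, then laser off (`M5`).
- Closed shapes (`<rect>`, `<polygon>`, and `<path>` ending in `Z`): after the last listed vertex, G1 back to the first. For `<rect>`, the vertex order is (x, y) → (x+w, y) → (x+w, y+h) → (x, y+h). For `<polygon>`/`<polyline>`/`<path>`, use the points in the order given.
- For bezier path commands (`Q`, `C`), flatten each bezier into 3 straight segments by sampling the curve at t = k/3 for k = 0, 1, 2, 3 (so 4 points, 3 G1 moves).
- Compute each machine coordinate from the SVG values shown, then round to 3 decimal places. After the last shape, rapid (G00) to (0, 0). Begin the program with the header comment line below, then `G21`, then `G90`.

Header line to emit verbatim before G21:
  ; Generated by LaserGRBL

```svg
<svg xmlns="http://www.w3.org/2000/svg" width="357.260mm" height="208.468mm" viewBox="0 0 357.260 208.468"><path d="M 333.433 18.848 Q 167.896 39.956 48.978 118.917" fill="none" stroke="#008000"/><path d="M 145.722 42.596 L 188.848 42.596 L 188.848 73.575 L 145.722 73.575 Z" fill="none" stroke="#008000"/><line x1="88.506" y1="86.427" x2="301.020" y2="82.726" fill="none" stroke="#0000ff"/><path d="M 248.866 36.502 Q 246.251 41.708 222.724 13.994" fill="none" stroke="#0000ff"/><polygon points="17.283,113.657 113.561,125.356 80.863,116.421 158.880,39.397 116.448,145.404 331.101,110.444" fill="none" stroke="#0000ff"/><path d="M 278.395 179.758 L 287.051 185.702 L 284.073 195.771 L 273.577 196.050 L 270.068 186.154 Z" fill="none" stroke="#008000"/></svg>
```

; Generated by LaserGRBL
G21
G90
G00 X333.433 Y189.620
M3 S644
G1 X228.255 Y169.120 F1692
G1 X133.437 Y135.764
G1 X48.978 Y89.551
M5
G00 X145.722 Y165.872
M3 S644
G1 X188.848 Y165.872 F1692
G1 X188.848 Y134.893
G1 X145.722 Y134.893
G1 X145.722 Y165.872
M5
G00 X88.506 Y122.041
M3 S720
G1 X301.020 Y125.742 F1210
M5
G00 X248.866 Y171.966
M3 S720
G1 X244.799 Y172.153 F1210
G1 X236.085 Y179.656
G1 X222.724 Y194.474
M5
G00 X17.283 Y94.811
M3 S720
G1 X113.561 Y83.112 F1210
G1 X80.863 Y92.047
G1 X158.880 Y169.071
G1 X116.448 Y63.064
G1 X331.101 Y98.024
G1 X17.283 Y94.811
M5
G00 X278.395 Y28.710
M3 S644
G1 X287.051 Y22.766 F1692
G1 X284.073 Y12.697
G1 X273.577 Y12.418
G1 X270.068 Y22.314
G1 X278.395 Y28.710
M5
G00 X0.000 Y0.000

Since the viewBox matches the mm dimensions, user units are millimetres directly. The only transform is the Y-flip y_m = 208.468 − y_svg.

Shape 1 is a quadratic bezier drawn with `<path>`. Its stroke #008000 means score at S644, F1692. After flipping Y the toolpath is (333.433,189.620) → (228.255,169.120) → (133.437,135.764) → (48.978,89.551).

Shape 2 is a rectangle drawn with `<path>`. Its stroke #008000 means score at S644, F1692. After flipping Y the toolpath is (145.722,165.872) → (188.848,165.872) → (188.848,134.893) → (145.722,134.893) → (145.722,165.872), returning to the start.

Shape 3 is a line segment drawn with `<line>`. Its stroke #0000ff means cut at S720, F1210. After flipping Y the toolpath is (88.506,122.041) → (301.020,125.742).

Shape 4 is a quadratic bezier drawn with `<path>`. Its stroke #0000ff means cut at S720, F1210. After flipping Y the toolpath is (248.866,171.966) → (244.799,172.153) → (236.085,179.656) → (222.724,194.474).

Shape 5 is a closed polygon drawn with `<polygon>`. Its stroke #0000ff means cut at S720, F1210. After flipping Y the toolpath is (17.283,94.811) → (113.561,83.112) → (80.863,92.047) → (158.880,169.071) → (116.448,63.064) → (331.101,98.024) → (17.283,94.811), returning to the start.

Shape 6 is a regular polygon drawn with `<path>`. Its stroke #008000 means score at S644, F1692. After flipping Y the toolpath is (278.395,28.710) → (287.051,22.766) → (284.073,12.697) → (273.577,12.418) → (270.068,22.314) → (278.395,28.710), returning to the start.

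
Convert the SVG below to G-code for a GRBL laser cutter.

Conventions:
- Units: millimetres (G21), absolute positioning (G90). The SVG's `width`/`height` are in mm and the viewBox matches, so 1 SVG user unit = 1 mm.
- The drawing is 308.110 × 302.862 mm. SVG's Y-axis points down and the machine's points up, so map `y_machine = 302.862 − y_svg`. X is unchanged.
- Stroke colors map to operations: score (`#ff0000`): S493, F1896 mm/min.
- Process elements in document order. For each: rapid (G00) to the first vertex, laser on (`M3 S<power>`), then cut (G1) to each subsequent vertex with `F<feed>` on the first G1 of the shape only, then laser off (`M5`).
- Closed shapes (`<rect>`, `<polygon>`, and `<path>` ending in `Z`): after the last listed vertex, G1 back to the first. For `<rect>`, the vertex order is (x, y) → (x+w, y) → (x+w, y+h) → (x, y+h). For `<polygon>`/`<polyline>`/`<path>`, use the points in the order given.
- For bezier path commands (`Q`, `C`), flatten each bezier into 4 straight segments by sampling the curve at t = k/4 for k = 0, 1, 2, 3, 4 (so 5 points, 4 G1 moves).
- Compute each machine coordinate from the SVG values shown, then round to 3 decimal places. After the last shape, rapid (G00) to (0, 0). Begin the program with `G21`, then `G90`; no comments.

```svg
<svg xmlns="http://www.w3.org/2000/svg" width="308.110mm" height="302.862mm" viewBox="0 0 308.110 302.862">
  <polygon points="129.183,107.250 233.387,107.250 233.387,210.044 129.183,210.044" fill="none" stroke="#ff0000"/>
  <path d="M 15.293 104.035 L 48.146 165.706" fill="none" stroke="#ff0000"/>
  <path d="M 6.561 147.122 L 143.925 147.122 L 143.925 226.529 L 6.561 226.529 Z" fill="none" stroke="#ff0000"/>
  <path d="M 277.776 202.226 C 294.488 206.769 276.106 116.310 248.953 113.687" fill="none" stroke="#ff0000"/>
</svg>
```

viewBox `0 0 308.110 302.862` with mm width/height → 1 unit = 1 mm. Flip: y_m = 302.862 − y_svg.

**Shape 1** — `<polygon>` rectangle, stroke `#ff0000` → score (S493, F1896). Machine vertices: (129.183,195.612) → (233.387,195.612) → (233.387,92.818) → (129.183,92.818) → (129.183,195.612). Closed: final G1 returns to the first vertex.

**Shape 2** — `<path>` line segment, stroke `#ff0000` → score (S493, F1896). Machine vertices: (15.293,198.827) → (48.146,137.156). Open path.

**Shape 3** — `<path>` rectangle, stroke `#ff0000` → score (S493, F1896). Machine vertices: (6.561,155.740) → (143.925,155.740) → (143.925,76.333) → (6.561,76.333) → (6.561,155.740). Closed: final G1 returns to the first vertex.

**Shape 4** — `<path>` cubic bezier, stroke `#ff0000` → score (S493, F1896). Control points (SVG): P0=(277.776,202.226), P1=(294.488,206.769), P2=(276.106,116.310), P3=(248.953,113.687); sampled at t=k/4. Machine vertices: (277.776,100.636) → (284.141,112.185) → (279.814,142.218) → (267.262,173.595) → (248.953,189.175). Open path.

G21
G90
G00 X129.183 Y195.612
M3 S493
G1 X233.387 Y195.612 F1896
G1 X233.387 Y92.818
G1 X129.183 Y92.818
G1 X129.183 Y195.612
M5
G00 X15.293 Y198.827
M3 S493
G1 X48.146 Y137.156 F1896
M5
G00 X6.561 Y155.740
M3 S493
G1 X143.925 Y155.740 F1896
G1 X143.925 Y76.333
G1 X6.561 Y76.333
G1 X6.561 Y155.740
M5
G00 X277.776 Y100.636
M3 S493
G1 X284.141 Y112.185 F1896
G1 X279.814 Y142.218
G1 X267.262 Y173.595
G1 X248.953 Y189.175
M5
G00 X0.000 Y0.000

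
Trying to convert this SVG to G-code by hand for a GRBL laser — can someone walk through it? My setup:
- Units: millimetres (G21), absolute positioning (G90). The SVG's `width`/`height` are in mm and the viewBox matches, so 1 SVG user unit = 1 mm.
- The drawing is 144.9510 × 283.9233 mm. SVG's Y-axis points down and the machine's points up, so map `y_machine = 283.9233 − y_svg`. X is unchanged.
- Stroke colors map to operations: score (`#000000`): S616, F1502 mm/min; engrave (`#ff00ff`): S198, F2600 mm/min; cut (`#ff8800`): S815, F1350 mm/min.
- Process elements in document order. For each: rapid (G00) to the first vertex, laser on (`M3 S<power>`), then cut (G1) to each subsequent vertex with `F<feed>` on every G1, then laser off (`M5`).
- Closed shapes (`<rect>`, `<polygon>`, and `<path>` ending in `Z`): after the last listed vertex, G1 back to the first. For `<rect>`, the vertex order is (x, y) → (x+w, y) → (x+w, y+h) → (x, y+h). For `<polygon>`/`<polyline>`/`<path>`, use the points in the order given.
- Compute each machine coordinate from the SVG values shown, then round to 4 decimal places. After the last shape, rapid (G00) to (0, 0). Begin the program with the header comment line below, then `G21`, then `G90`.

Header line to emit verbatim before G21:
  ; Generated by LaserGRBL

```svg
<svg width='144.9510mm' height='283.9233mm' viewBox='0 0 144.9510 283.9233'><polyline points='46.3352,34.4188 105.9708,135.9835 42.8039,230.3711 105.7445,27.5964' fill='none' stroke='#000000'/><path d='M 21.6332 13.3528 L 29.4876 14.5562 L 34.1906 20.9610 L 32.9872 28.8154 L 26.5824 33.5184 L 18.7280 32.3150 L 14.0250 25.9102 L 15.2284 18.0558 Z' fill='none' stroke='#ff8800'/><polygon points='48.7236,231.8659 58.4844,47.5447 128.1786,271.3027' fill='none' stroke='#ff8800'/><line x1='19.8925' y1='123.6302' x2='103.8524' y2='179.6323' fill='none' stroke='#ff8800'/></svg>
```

Since the viewBox matches the mm dimensions, user units are millimetres directly. The only transform is the Y-flip y_m = 283.9233 − y_svg.

Shape 1 is a open polyline drawn with `<polyline>`. Its stroke #000000 means score at S616, F1502. After flipping Y the toolpath is (46.3352,249.5045) → (105.9708,147.9398) → (42.8039,53.5522) → (105.7445,256.3269).

Shape 2 is a regular polygon drawn with `<path>`. Its stroke #ff8800 means cut at S815, F1350. After flipping Y the toolpath is (21.6332,270.5705) → (29.4876,269.3671) → (34.1906,262.9623) → (32.9872,255.1079) → (26.5824,250.4049) → (18.7280,251.6083) → (14.0250,258.0131) → (15.2284,265.8675) → (21.6332,270.5705), returning to the start.

Shape 3 is a closed polygon drawn with `<polygon>`. Its stroke #ff8800 means cut at S815, F1350. After flipping Y the toolpath is (48.7236,52.0574) → (58.4844,236.3786) → (128.1786,12.6206) → (48.7236,52.0574), returning to the start.

Shape 4 is a line segment drawn with `<line>`. Its stroke #ff8800 means cut at S815, F1350. After flipping Y the toolpath is (19.8925,160.2931) → (103.8524,104.2910).

; Generated by LaserGRBL
G21
G90
G00 X46.3352 Y249.5045
M3 S616
G1 X105.9708 Y147.9398 F1502
G1 X42.8039 Y53.5522 F1502
G1 X105.7445 Y256.3269 F1502
M5
G00 X21.6332 Y270.5705
M3 S815
G1 X29.4876 Y269.3671 F1350
G1 X34.1906 Y262.9623 F1350
G1 X32.9872 Y255.1079 F1350
G1 X26.5824 Y250.4049 F1350
G1 X18.7280 Y251.6083 F1350
G1 X14.0250 Y258.0131 F1350
G1 X15.2284 Y265.8675 F1350
G1 X21.6332 Y270.5705 F1350
M5
G00 X48.7236 Y52.0574
M3 S815
G1 X58.4844 Y236.3786 F1350
G1 X128.1786 Y12.6206 F1350
G1 X48.7236 Y52.0574 F1350
M5
G00 X19.8925 Y160.2931
M3 S815
G1 X103.8524 Y104.2910 F1350
M5
G00 X0.0000 Y0.0000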